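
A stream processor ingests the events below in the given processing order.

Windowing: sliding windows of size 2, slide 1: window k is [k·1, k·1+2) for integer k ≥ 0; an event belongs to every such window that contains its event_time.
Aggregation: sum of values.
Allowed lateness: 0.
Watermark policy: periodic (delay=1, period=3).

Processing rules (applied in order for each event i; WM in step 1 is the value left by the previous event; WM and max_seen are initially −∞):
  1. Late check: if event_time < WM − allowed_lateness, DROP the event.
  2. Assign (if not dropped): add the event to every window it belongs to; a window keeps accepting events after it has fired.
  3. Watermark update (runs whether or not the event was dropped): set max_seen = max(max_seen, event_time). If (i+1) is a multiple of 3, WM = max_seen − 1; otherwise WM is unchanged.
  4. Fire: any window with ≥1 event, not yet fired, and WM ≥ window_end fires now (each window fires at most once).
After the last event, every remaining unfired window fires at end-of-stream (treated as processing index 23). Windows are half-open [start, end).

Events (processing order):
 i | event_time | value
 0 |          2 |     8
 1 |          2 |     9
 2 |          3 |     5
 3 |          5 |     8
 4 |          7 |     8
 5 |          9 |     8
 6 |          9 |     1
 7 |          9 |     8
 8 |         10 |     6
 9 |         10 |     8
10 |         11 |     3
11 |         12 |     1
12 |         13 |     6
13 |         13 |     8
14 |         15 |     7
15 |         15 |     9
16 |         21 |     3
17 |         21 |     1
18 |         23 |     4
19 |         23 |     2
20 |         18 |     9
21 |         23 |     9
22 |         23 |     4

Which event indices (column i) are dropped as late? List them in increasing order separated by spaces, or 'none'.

20

i=0 t=2 v=8: → [2,4),[1,3); WM=−∞
i=1 t=2 v=9: → [2,4),[1,3); WM=−∞
i=2 t=3 v=5: → [3,5),[2,4); WM=2
i=3 t=5 v=8: → [5,7),[4,6); WM=2
i=4 t=7 v=8: → [7,9),[6,8); WM=2
i=5 t=9 v=8: → [9,11),[8,10); WM=8; [1,3) fires=17 [2,4) fires=22 [3,5) fires=5 [4,6) fires=8 [5,7) fires=8 [6,8) fires=8
i=6 t=9 v=1: → [9,11),[8,10); WM=8
i=7 t=9 v=8: → [9,11),[8,10); WM=8
i=8 t=10 v=6: → [10,12),[9,11); WM=9; [7,9) fires=8
i=9 t=10 v=8: → [10,12),[9,11); WM=9
i=10 t=11 v=3: → [11,13),[10,12); WM=9
i=11 t=12 v=1: → [12,14),[11,13); WM=11; [8,10) fires=17 [9,11) fires=31
i=12 t=13 v=6: → [13,15),[12,14); WM=11
i=13 t=13 v=8: → [13,15),[12,14); WM=11
i=14 t=15 v=7: → [15,17),[14,16); WM=14; [10,12) fires=17 [11,13) fires=4 [12,14) fires=15
i=15 t=15 v=9: → [15,17),[14,16); WM=14
i=16 t=21 v=3: → [21,23),[20,22); WM=14
i=17 t=21 v=1: → [21,23),[20,22); WM=20; [13,15) fires=14 [14,16) fires=16 [15,17) fires=16
i=18 t=23 v=4: → [23,25),[22,24); WM=20
i=19 t=23 v=2: → [23,25),[22,24); WM=20
i=20 t=18 v=9: DROP (t<20-0); WM=22; [20,22) fires=4
i=21 t=23 v=9: → [23,25),[22,24); WM=22
i=22 t=23 v=4: → [23,25),[22,24); WM=22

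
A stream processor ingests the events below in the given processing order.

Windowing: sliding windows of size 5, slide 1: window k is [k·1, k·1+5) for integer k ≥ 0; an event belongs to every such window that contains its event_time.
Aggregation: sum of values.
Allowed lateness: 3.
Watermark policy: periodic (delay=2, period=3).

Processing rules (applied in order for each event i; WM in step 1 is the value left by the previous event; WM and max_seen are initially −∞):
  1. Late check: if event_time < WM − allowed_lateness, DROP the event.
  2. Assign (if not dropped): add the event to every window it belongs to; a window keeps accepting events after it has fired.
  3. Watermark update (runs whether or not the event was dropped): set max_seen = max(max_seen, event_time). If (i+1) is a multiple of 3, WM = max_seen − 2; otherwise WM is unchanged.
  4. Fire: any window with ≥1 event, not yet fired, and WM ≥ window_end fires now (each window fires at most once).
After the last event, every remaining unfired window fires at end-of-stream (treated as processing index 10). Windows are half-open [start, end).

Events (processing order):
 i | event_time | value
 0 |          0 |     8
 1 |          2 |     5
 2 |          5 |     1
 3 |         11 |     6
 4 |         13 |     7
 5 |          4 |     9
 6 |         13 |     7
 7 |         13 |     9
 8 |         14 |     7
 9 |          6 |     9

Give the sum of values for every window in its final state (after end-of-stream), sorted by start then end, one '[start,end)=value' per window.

[0,5)=22 [1,6)=15 [2,7)=15 [3,8)=10 [4,9)=10 [5,10)=1 [7,12)=6 [8,13)=6 [9,14)=29 [10,15)=36 [11,16)=36 [12,17)=30 [13,18)=30 [14,19)=7

i=0 t=0 v=8: → [0,5); WM=−∞
i=1 t=2 v=5: → [2,7),[1,6),[0,5); WM=−∞
i=2 t=5 v=1: → [5,10),[4,9),[3,8),[2,7),[1,6); WM=3
i=3 t=11 v=6: → [11,16),[10,15),[9,14),[8,13),[7,12); WM=3
i=4 t=13 v=7: → [13,18),[12,17),[11,16),[10,15),[9,14); WM=3
i=5 t=4 v=9: → [4,9),[3,8),[2,7),[1,6),[0,5); WM=11; [0,5) fires=22 [1,6) fires=15 [2,7) fires=15 [3,8) fires=10 [4,9) fires=10 [5,10) fires=1
i=6 t=13 v=7: → [13,18),[12,17),[11,16),[10,15),[9,14); WM=11
i=7 t=13 v=9: → [13,18),[12,17),[11,16),[10,15),[9,14); WM=11
i=8 t=14 v=7: → [14,19),[13,18),[12,17),[11,16),[10,15); WM=12; [7,12) fires=6
i=9 t=6 v=9: DROP (t<12-3); WM=12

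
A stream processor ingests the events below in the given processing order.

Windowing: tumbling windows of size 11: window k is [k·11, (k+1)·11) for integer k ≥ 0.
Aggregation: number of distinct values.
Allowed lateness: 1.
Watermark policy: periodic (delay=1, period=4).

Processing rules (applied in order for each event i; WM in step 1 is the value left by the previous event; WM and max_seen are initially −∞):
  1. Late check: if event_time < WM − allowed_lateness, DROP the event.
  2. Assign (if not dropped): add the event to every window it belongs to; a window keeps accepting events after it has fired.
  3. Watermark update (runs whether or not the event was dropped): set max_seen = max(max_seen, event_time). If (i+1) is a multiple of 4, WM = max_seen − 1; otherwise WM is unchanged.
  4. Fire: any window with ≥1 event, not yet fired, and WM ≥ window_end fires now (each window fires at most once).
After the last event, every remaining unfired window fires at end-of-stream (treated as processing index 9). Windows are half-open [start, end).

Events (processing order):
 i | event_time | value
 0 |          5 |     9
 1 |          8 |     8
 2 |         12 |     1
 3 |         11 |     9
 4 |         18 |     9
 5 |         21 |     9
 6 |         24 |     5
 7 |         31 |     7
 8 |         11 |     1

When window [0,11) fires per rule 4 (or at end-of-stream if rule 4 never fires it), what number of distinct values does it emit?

2

i=0 t=5 v=9: → [0,11); WM=−∞
i=1 t=8 v=8: → [0,11); WM=−∞
i=2 t=12 v=1: → [11,22); WM=−∞
i=3 t=11 v=9: → [11,22); WM=11; [0,11) fires=2
i=4 t=18 v=9: → [11,22); WM=11
i=5 t=21 v=9: → [11,22); WM=11
i=6 t=24 v=5: → [22,33); WM=11
i=7 t=31 v=7: → [22,33); WM=30; [11,22) fires=2
i=8 t=11 v=1: DROP (t<30-1); WM=30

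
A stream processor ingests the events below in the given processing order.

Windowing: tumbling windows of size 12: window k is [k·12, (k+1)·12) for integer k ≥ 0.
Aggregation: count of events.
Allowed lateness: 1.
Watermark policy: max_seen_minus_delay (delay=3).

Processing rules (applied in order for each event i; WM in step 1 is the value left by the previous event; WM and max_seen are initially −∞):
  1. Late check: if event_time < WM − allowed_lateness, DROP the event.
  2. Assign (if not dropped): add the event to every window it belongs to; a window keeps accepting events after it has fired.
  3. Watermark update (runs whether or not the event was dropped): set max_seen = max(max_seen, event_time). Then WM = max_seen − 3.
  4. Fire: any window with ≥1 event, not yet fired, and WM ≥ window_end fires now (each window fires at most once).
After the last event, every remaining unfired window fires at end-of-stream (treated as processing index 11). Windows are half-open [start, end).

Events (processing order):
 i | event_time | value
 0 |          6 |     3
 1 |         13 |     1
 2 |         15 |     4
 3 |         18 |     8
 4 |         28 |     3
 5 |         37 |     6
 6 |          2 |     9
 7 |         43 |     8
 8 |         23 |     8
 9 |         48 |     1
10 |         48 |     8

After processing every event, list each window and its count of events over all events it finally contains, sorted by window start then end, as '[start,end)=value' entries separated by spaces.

i=0 t=6 v=3: → [0,12); WM=3
i=1 t=13 v=1: → [12,24); WM=10
i=2 t=15 v=4: → [12,24); WM=12; [0,12) fires=1
i=3 t=18 v=8: → [12,24); WM=15
i=4 t=28 v=3: → [24,36); WM=25; [12,24) fires=3
i=5 t=37 v=6: → [36,48); WM=34
i=6 t=2 v=9: DROP (t<34-1); WM=34
i=7 t=43 v=8: → [36,48); WM=40; [24,36) fires=1
i=8 t=23 v=8: DROP (t<40-1); WM=40
i=9 t=48 v=1: → [48,60); WM=45
i=10 t=48 v=8: → [48,60); WM=45

[0,12)=1 [12,24)=3 [24,36)=1 [36,48)=2 [48,60)=2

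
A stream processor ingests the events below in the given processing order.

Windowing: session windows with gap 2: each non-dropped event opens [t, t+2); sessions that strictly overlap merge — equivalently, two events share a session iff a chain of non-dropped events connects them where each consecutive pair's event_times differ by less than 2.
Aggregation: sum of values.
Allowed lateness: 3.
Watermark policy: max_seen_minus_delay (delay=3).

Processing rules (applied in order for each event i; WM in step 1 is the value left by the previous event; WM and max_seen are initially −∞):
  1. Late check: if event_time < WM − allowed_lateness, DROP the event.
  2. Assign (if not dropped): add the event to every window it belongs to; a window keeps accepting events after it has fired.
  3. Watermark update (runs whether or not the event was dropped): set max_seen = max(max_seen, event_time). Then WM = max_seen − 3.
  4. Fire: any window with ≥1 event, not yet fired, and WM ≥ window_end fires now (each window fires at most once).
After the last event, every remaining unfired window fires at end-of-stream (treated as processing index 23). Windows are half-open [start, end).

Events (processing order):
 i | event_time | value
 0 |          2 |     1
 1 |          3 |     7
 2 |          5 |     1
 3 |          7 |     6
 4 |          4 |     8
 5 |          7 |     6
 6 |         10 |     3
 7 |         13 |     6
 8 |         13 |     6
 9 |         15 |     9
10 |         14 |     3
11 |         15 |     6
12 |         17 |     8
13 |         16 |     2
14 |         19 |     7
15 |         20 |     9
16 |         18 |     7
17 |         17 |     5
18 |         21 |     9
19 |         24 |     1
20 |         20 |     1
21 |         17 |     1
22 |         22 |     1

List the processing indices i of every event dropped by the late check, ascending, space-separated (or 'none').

21

i=0 t=2 v=1: → [2,4); WM=-1
i=1 t=3 v=7: → [2,5); WM=0
i=2 t=5 v=1: → [5,7); WM=2
i=3 t=7 v=6: → [7,9); WM=4
i=4 t=4 v=8: → [2,7); WM=4
i=5 t=7 v=6: → [7,9); WM=4
i=6 t=10 v=3: → [10,12); WM=7
i=7 t=13 v=6: → [13,15); WM=10
i=8 t=13 v=6: → [13,15); WM=10
i=9 t=15 v=9: → [15,17); WM=12
i=10 t=14 v=3: → [13,17); WM=12
i=11 t=15 v=6: → [13,17); WM=12
i=12 t=17 v=8: → [17,19); WM=14
i=13 t=16 v=2: → [13,19); WM=14
i=14 t=19 v=7: → [19,21); WM=16
i=15 t=20 v=9: → [19,22); WM=17
i=16 t=18 v=7: → [13,22); WM=17
i=17 t=17 v=5: → [13,22); WM=17
i=18 t=21 v=9: → [13,23); WM=18
i=19 t=24 v=1: → [24,26); WM=21
i=20 t=20 v=1: → [13,23); WM=21
i=21 t=17 v=1: DROP (t<21-3); WM=21
i=22 t=22 v=1: → [13,24); WM=21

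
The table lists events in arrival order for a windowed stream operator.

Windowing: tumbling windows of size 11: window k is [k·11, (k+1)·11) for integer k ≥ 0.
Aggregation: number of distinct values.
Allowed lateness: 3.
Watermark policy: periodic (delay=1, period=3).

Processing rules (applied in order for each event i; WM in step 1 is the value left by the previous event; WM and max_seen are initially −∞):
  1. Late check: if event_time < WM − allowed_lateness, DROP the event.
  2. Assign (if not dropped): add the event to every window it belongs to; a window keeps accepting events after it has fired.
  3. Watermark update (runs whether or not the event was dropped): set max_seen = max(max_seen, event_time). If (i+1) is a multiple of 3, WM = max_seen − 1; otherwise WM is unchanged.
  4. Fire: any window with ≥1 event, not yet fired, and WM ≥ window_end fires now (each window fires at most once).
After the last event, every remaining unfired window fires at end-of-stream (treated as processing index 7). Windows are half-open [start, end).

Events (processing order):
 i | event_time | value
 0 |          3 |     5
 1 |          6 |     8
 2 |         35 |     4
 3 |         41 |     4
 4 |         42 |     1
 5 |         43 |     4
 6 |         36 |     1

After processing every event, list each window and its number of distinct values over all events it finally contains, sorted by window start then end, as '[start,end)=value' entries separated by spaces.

i=0 t=3 v=5: → [0,11); WM=−∞
i=1 t=6 v=8: → [0,11); WM=−∞
i=2 t=35 v=4: → [33,44); WM=34; [0,11) fires=2
i=3 t=41 v=4: → [33,44); WM=34
i=4 t=42 v=1: → [33,44); WM=34
i=5 t=43 v=4: → [33,44); WM=42
i=6 t=36 v=1: DROP (t<42-3); WM=42

[0,11)=2 [33,44)=2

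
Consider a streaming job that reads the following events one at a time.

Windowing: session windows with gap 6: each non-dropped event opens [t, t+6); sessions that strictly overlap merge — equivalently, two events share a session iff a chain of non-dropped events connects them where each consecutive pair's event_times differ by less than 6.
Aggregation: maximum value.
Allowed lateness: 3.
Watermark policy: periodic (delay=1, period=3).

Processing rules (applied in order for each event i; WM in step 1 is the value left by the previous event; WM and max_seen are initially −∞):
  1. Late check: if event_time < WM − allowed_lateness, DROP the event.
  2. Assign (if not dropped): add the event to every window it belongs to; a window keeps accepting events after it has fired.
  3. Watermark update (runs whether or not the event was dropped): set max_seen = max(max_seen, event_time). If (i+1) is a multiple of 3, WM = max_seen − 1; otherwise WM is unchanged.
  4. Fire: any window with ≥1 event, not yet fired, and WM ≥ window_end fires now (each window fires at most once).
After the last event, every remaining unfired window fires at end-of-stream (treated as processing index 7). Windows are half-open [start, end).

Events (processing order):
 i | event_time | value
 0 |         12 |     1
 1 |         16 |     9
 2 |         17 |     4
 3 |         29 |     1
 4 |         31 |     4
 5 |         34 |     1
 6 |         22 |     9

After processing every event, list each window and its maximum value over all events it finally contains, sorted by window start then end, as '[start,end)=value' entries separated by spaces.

[12,23)=9 [29,40)=4

i=0 t=12 v=1: → [12,18); WM=−∞
i=1 t=16 v=9: → [12,22); WM=−∞
i=2 t=17 v=4: → [12,23); WM=16
i=3 t=29 v=1: → [29,35); WM=16
i=4 t=31 v=4: → [29,37); WM=16
i=5 t=34 v=1: → [29,40); WM=33
i=6 t=22 v=9: DROP (t<33-3); WM=33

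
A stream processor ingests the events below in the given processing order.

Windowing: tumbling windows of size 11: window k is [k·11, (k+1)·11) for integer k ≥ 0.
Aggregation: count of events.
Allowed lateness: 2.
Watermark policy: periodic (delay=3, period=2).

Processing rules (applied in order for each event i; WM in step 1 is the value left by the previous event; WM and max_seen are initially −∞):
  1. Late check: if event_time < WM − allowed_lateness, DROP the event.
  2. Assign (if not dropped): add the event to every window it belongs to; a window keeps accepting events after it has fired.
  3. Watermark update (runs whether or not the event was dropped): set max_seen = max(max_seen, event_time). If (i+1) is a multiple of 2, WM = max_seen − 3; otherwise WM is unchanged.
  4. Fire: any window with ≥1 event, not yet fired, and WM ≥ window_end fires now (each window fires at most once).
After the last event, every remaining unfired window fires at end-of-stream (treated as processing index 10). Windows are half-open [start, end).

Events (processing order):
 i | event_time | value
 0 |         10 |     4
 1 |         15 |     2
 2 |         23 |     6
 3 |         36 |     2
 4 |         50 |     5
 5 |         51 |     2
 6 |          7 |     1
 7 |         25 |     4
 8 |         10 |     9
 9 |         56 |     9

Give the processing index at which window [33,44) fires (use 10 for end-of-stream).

i=0 t=10 v=4: → [0,11); WM=−∞
i=1 t=15 v=2: → [11,22); WM=12; [0,11) fires=1
i=2 t=23 v=6: → [22,33); WM=12
i=3 t=36 v=2: → [33,44); WM=33; [11,22) fires=1 [22,33) fires=1
i=4 t=50 v=5: → [44,55); WM=33
i=5 t=51 v=2: → [44,55); WM=48; [33,44) fires=1
i=6 t=7 v=1: DROP (t<48-2); WM=48
i=7 t=25 v=4: DROP (t<48-2); WM=48
i=8 t=10 v=9: DROP (t<48-2); WM=48
i=9 t=56 v=9: → [55,66); WM=53

5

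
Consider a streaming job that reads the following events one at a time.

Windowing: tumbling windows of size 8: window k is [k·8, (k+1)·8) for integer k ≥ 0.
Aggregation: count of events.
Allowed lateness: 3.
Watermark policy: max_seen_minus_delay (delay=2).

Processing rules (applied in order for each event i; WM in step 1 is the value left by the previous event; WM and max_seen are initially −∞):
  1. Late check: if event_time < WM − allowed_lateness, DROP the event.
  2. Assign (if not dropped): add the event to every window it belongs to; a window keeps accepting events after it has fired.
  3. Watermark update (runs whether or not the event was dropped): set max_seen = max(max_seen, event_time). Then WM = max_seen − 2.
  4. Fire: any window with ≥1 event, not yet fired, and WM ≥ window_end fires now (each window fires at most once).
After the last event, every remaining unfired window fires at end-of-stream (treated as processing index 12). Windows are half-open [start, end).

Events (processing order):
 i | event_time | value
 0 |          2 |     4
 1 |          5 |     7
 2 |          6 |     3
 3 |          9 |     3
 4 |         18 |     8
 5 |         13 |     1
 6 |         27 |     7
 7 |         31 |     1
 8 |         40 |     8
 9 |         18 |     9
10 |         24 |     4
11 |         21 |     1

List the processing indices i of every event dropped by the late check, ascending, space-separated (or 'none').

9 10 11

i=0 t=2 v=4: → [0,8); WM=0
i=1 t=5 v=7: → [0,8); WM=3
i=2 t=6 v=3: → [0,8); WM=4
i=3 t=9 v=3: → [8,16); WM=7
i=4 t=18 v=8: → [16,24); WM=16; [0,8) fires=3 [8,16) fires=1
i=5 t=13 v=1: → [8,16); WM=16
i=6 t=27 v=7: → [24,32); WM=25; [16,24) fires=1
i=7 t=31 v=1: → [24,32); WM=29
i=8 t=40 v=8: → [40,48); WM=38; [24,32) fires=2
i=9 t=18 v=9: DROP (t<38-3); WM=38
i=10 t=24 v=4: DROP (t<38-3); WM=38
i=11 t=21 v=1: DROP (t<38-3); WM=38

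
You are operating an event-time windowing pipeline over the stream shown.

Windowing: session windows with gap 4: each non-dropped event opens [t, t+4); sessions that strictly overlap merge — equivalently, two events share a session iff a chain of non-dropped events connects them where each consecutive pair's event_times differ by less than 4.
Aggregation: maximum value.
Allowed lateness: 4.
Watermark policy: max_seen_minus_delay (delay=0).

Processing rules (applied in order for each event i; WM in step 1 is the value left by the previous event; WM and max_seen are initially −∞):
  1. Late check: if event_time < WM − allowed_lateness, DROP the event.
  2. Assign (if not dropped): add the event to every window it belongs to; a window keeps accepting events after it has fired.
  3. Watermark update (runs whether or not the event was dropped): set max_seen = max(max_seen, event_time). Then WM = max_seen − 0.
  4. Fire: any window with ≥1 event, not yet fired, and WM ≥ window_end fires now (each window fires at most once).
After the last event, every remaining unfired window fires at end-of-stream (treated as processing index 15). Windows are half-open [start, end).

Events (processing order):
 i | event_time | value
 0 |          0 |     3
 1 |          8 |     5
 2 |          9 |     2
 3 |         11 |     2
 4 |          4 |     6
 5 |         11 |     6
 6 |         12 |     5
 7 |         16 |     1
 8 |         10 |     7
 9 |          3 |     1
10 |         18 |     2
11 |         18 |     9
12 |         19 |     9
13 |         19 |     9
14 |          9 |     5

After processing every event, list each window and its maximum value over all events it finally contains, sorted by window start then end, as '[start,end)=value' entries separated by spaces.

[0,4)=3 [8,16)=6 [16,23)=9

i=0 t=0 v=3: → [0,4); WM=0
i=1 t=8 v=5: → [8,12); WM=8
i=2 t=9 v=2: → [8,13); WM=9
i=3 t=11 v=2: → [8,15); WM=11
i=4 t=4 v=6: DROP (t<11-4); WM=11
i=5 t=11 v=6: → [8,15); WM=11
i=6 t=12 v=5: → [8,16); WM=12
i=7 t=16 v=1: → [16,20); WM=16
i=8 t=10 v=7: DROP (t<16-4); WM=16
i=9 t=3 v=1: DROP (t<16-4); WM=16
i=10 t=18 v=2: → [16,22); WM=18
i=11 t=18 v=9: → [16,22); WM=18
i=12 t=19 v=9: → [16,23); WM=19
i=13 t=19 v=9: → [16,23); WM=19
i=14 t=9 v=5: DROP (t<19-4); WM=19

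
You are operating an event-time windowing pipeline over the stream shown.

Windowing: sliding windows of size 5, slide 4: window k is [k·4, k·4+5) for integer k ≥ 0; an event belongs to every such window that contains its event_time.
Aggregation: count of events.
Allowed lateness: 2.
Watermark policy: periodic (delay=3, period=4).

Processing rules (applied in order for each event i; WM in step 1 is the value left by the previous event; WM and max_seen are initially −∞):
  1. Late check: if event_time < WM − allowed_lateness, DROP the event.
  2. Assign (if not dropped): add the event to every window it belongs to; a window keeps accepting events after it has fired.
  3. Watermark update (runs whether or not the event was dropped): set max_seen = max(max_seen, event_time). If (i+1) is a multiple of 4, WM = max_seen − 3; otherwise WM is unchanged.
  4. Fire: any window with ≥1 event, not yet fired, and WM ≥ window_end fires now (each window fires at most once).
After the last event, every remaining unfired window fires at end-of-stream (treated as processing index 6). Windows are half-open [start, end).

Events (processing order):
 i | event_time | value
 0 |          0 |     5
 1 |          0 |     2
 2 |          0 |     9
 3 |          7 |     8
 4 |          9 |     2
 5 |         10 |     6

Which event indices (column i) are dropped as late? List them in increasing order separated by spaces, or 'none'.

none

i=0 t=0 v=5: → [0,5); WM=−∞
i=1 t=0 v=2: → [0,5); WM=−∞
i=2 t=0 v=9: → [0,5); WM=−∞
i=3 t=7 v=8: → [4,9); WM=4
i=4 t=9 v=2: → [8,13); WM=4
i=5 t=10 v=6: → [8,13); WM=4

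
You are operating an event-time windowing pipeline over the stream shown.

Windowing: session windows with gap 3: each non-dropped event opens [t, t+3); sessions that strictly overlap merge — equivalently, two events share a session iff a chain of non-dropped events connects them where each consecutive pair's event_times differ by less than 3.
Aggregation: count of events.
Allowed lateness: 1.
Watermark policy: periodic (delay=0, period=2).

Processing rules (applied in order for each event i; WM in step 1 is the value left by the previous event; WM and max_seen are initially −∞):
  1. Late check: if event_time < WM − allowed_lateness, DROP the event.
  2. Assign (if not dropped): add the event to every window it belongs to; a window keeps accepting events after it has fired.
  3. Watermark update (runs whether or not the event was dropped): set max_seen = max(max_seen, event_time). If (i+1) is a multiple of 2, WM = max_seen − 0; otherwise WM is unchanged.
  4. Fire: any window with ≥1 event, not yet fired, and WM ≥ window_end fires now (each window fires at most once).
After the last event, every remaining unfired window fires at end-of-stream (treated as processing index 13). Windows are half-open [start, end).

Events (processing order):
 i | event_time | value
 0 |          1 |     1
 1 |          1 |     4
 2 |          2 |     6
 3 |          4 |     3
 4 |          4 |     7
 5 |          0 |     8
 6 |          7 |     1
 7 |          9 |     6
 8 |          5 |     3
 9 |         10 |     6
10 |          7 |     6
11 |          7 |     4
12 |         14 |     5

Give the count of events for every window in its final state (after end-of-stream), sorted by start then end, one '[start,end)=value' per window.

[1,7)=5 [7,13)=3 [14,17)=1

i=0 t=1 v=1: → [1,4); WM=−∞
i=1 t=1 v=4: → [1,4); WM=1
i=2 t=2 v=6: → [1,5); WM=1
i=3 t=4 v=3: → [1,7); WM=4
i=4 t=4 v=7: → [1,7); WM=4
i=5 t=0 v=8: DROP (t<4-1); WM=4
i=6 t=7 v=1: → [7,10); WM=4
i=7 t=9 v=6: → [7,12); WM=9
i=8 t=5 v=3: DROP (t<9-1); WM=9
i=9 t=10 v=6: → [7,13); WM=10
i=10 t=7 v=6: DROP (t<10-1); WM=10
i=11 t=7 v=4: DROP (t<10-1); WM=10
i=12 t=14 v=5: → [14,17); WM=10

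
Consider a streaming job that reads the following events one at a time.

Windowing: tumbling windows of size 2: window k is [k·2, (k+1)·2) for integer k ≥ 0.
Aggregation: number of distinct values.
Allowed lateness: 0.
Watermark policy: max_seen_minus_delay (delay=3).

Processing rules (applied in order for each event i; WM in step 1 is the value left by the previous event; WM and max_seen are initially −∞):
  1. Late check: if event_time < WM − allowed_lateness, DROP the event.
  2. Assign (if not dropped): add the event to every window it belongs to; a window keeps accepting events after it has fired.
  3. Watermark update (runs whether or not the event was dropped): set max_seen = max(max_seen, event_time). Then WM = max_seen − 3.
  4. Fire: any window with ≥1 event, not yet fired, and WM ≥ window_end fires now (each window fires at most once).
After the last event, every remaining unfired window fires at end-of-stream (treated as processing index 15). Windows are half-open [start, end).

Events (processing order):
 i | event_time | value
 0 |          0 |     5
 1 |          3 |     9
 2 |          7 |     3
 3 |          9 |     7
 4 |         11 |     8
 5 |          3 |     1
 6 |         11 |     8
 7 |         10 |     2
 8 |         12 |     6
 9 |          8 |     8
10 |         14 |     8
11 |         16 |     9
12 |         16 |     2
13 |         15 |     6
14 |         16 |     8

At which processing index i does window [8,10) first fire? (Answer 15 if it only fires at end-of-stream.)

i=0 t=0 v=5: → [0,2); WM=-3
i=1 t=3 v=9: → [2,4); WM=0
i=2 t=7 v=3: → [6,8); WM=4; [0,2) fires=1 [2,4) fires=1
i=3 t=9 v=7: → [8,10); WM=6
i=4 t=11 v=8: → [10,12); WM=8; [6,8) fires=1
i=5 t=3 v=1: DROP (t<8-0); WM=8
i=6 t=11 v=8: → [10,12); WM=8
i=7 t=10 v=2: → [10,12); WM=8
i=8 t=12 v=6: → [12,14); WM=9
i=9 t=8 v=8: DROP (t<9-0); WM=9
i=10 t=14 v=8: → [14,16); WM=11; [8,10) fires=1
i=11 t=16 v=9: → [16,18); WM=13; [10,12) fires=2
i=12 t=16 v=2: → [16,18); WM=13
i=13 t=15 v=6: → [14,16); WM=13
i=14 t=16 v=8: → [16,18); WM=13

10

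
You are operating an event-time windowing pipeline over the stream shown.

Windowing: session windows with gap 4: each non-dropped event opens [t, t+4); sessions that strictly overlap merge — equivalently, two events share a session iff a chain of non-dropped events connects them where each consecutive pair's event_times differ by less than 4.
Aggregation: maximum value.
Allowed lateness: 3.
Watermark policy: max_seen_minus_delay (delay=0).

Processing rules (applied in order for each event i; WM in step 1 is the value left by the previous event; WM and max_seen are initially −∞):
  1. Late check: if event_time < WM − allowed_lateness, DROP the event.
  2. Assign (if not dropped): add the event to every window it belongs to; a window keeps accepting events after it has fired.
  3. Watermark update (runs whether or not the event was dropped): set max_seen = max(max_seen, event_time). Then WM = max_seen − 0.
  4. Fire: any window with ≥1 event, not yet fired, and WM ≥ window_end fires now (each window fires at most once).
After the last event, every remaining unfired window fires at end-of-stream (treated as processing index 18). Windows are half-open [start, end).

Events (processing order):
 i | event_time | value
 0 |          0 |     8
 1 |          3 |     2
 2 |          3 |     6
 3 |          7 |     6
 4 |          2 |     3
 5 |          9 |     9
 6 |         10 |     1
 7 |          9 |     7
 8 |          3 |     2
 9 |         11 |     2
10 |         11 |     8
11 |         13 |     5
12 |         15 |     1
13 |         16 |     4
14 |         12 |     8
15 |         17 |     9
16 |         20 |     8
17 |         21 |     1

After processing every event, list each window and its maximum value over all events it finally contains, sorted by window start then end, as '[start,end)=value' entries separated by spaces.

[0,7)=8 [7,25)=9

i=0 t=0 v=8: → [0,4); WM=0
i=1 t=3 v=2: → [0,7); WM=3
i=2 t=3 v=6: → [0,7); WM=3
i=3 t=7 v=6: → [7,11); WM=7
i=4 t=2 v=3: DROP (t<7-3); WM=7
i=5 t=9 v=9: → [7,13); WM=9
i=6 t=10 v=1: → [7,14); WM=10
i=7 t=9 v=7: → [7,14); WM=10
i=8 t=3 v=2: DROP (t<10-3); WM=10
i=9 t=11 v=2: → [7,15); WM=11
i=10 t=11 v=8: → [7,15); WM=11
i=11 t=13 v=5: → [7,17); WM=13
i=12 t=15 v=1: → [7,19); WM=15
i=13 t=16 v=4: → [7,20); WM=16
i=14 t=12 v=8: DROP (t<16-3); WM=16
i=15 t=17 v=9: → [7,21); WM=17
i=16 t=20 v=8: → [7,24); WM=20
i=17 t=21 v=1: → [7,25); WM=21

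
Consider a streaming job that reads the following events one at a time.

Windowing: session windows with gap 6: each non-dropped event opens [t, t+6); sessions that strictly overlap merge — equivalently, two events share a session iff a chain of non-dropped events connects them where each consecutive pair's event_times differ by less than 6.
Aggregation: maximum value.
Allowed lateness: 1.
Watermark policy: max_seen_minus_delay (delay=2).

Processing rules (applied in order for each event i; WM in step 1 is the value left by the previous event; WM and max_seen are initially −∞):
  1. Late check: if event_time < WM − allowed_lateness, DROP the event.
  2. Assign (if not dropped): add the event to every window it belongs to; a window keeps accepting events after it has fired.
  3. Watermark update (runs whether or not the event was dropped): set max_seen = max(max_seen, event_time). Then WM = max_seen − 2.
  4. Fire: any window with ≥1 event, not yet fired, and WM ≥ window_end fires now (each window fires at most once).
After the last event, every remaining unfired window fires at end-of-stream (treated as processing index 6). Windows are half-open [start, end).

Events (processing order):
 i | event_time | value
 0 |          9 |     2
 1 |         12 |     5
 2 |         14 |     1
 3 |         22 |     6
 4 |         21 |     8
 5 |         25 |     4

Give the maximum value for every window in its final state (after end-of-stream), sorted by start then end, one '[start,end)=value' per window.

[9,20)=5 [21,31)=8

i=0 t=9 v=2: → [9,15); WM=7
i=1 t=12 v=5: → [9,18); WM=10
i=2 t=14 v=1: → [9,20); WM=12
i=3 t=22 v=6: → [22,28); WM=20
i=4 t=21 v=8: → [21,28); WM=20
i=5 t=25 v=4: → [21,31); WM=23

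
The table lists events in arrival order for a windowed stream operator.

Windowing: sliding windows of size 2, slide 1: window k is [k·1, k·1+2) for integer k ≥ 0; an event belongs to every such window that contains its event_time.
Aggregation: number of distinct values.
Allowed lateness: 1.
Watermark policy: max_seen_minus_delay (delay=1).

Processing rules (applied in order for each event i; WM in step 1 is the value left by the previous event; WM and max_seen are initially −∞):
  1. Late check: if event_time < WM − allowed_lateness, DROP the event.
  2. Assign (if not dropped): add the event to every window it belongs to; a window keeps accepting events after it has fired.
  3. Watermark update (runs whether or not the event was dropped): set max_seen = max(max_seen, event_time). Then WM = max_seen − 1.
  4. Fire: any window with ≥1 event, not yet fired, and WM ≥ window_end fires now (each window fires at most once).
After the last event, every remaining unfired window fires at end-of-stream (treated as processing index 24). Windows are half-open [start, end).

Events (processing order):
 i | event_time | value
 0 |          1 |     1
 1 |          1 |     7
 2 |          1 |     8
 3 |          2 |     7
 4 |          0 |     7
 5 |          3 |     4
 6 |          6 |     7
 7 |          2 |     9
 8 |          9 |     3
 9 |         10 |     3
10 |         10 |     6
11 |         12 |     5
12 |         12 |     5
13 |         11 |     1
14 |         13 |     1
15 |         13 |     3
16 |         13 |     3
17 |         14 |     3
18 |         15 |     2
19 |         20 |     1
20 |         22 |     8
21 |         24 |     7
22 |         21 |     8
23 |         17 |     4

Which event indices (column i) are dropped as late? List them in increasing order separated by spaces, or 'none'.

7 22 23

i=0 t=1 v=1: → [1,3),[0,2); WM=0
i=1 t=1 v=7: → [1,3),[0,2); WM=0
i=2 t=1 v=8: → [1,3),[0,2); WM=0
i=3 t=2 v=7: → [2,4),[1,3); WM=1
i=4 t=0 v=7: → [0,2); WM=1
i=5 t=3 v=4: → [3,5),[2,4); WM=2; [0,2) fires=3
i=6 t=6 v=7: → [6,8),[5,7); WM=5; [1,3) fires=3 [2,4) fires=2 [3,5) fires=1
i=7 t=2 v=9: DROP (t<5-1); WM=5
i=8 t=9 v=3: → [9,11),[8,10); WM=8; [5,7) fires=1 [6,8) fires=1
i=9 t=10 v=3: → [10,12),[9,11); WM=9
i=10 t=10 v=6: → [10,12),[9,11); WM=9
i=11 t=12 v=5: → [12,14),[11,13); WM=11; [8,10) fires=1 [9,11) fires=2
i=12 t=12 v=5: → [12,14),[11,13); WM=11
i=13 t=11 v=1: → [11,13),[10,12); WM=11
i=14 t=13 v=1: → [13,15),[12,14); WM=12; [10,12) fires=3
i=15 t=13 v=3: → [13,15),[12,14); WM=12
i=16 t=13 v=3: → [13,15),[12,14); WM=12
i=17 t=14 v=3: → [14,16),[13,15); WM=13; [11,13) fires=2
i=18 t=15 v=2: → [15,17),[14,16); WM=14; [12,14) fires=3
i=19 t=20 v=1: → [20,22),[19,21); WM=19; [13,15) fires=2 [14,16) fires=2 [15,17) fires=1
i=20 t=22 v=8: → [22,24),[21,23); WM=21; [19,21) fires=1
i=21 t=24 v=7: → [24,26),[23,25); WM=23; [20,22) fires=1 [21,23) fires=1
i=22 t=21 v=8: DROP (t<23-1); WM=23
i=23 t=17 v=4: DROP (t<23-1); WM=23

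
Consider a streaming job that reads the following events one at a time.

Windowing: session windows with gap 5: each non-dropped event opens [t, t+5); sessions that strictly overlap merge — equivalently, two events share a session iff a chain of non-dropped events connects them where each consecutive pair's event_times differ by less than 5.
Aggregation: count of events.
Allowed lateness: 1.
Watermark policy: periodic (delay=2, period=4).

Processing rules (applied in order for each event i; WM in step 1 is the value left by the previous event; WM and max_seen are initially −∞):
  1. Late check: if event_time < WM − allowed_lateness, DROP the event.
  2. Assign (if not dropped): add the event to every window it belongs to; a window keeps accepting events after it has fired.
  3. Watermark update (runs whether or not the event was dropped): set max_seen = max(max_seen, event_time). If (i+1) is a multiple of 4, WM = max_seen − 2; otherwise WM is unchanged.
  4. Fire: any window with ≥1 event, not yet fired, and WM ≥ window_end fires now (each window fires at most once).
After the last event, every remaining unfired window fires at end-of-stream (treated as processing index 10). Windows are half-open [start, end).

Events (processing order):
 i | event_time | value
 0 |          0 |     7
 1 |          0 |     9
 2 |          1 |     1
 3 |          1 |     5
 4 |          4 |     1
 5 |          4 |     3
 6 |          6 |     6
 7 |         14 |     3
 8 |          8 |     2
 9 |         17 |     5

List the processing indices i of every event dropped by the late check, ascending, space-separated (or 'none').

8

i=0 t=0 v=7: → [0,5); WM=−∞
i=1 t=0 v=9: → [0,5); WM=−∞
i=2 t=1 v=1: → [0,6); WM=−∞
i=3 t=1 v=5: → [0,6); WM=-1
i=4 t=4 v=1: → [0,9); WM=-1
i=5 t=4 v=3: → [0,9); WM=-1
i=6 t=6 v=6: → [0,11); WM=-1
i=7 t=14 v=3: → [14,19); WM=12
i=8 t=8 v=2: DROP (t<12-1); WM=12
i=9 t=17 v=5: → [14,22); WM=12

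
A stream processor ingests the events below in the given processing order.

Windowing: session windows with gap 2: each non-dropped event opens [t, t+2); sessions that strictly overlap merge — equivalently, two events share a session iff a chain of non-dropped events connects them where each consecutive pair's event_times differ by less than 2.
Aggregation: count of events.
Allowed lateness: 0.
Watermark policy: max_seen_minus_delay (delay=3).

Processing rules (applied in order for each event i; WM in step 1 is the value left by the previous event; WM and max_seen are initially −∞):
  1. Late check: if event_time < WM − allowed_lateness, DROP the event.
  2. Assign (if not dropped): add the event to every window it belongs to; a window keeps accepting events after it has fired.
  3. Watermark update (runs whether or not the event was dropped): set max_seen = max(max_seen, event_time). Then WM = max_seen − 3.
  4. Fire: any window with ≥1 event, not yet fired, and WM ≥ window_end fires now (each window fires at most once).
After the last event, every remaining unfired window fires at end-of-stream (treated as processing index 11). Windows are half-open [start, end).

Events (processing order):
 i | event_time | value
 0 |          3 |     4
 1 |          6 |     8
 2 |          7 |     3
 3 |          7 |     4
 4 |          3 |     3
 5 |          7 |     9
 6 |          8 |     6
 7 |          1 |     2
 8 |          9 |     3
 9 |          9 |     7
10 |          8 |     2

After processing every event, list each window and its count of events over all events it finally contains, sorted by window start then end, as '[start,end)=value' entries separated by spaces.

[3,5)=1 [6,11)=8

i=0 t=3 v=4: → [3,5); WM=0
i=1 t=6 v=8: → [6,8); WM=3
i=2 t=7 v=3: → [6,9); WM=4
i=3 t=7 v=4: → [6,9); WM=4
i=4 t=3 v=3: DROP (t<4-0); WM=4
i=5 t=7 v=9: → [6,9); WM=4
i=6 t=8 v=6: → [6,10); WM=5
i=7 t=1 v=2: DROP (t<5-0); WM=5
i=8 t=9 v=3: → [6,11); WM=6
i=9 t=9 v=7: → [6,11); WM=6
i=10 t=8 v=2: → [6,11); WM=6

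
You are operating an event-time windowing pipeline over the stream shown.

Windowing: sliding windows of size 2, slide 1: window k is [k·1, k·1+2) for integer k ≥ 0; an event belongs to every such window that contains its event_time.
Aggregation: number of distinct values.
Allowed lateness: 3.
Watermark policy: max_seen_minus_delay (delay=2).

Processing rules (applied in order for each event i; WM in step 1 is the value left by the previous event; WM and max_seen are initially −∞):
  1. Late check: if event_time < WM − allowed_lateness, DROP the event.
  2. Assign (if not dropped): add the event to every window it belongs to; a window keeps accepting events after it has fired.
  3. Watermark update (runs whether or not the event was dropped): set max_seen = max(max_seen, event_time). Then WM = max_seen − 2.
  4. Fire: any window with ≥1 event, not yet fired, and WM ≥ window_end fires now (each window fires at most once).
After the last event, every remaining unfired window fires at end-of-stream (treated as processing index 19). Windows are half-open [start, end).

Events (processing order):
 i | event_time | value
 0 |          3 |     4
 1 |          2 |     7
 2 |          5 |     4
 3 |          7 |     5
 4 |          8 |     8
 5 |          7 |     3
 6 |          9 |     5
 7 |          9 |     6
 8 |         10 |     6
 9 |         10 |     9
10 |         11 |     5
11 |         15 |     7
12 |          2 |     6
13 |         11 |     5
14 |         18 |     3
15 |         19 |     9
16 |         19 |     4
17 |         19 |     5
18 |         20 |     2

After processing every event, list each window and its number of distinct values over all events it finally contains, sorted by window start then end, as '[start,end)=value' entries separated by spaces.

i=0 t=3 v=4: → [3,5),[2,4); WM=1
i=1 t=2 v=7: → [2,4),[1,3); WM=1
i=2 t=5 v=4: → [5,7),[4,6); WM=3; [1,3) fires=1
i=3 t=7 v=5: → [7,9),[6,8); WM=5; [2,4) fires=2 [3,5) fires=1
i=4 t=8 v=8: → [8,10),[7,9); WM=6; [4,6) fires=1
i=5 t=7 v=3: → [7,9),[6,8); WM=6
i=6 t=9 v=5: → [9,11),[8,10); WM=7; [5,7) fires=1
i=7 t=9 v=6: → [9,11),[8,10); WM=7
i=8 t=10 v=6: → [10,12),[9,11); WM=8; [6,8) fires=2
i=9 t=10 v=9: → [10,12),[9,11); WM=8
i=10 t=11 v=5: → [11,13),[10,12); WM=9; [7,9) fires=3
i=11 t=15 v=7: → [15,17),[14,16); WM=13; [8,10) fires=3 [9,11) fires=3 [10,12) fires=3 [11,13) fires=1
i=12 t=2 v=6: DROP (t<13-3); WM=13
i=13 t=11 v=5: → [11,13),[10,12); WM=13
i=14 t=18 v=3: → [18,20),[17,19); WM=16; [14,16) fires=1
i=15 t=19 v=9: → [19,21),[18,20); WM=17; [15,17) fires=1
i=16 t=19 v=4: → [19,21),[18,20); WM=17
i=17 t=19 v=5: → [19,21),[18,20); WM=17
i=18 t=20 v=2: → [20,22),[19,21); WM=18

[1,3)=1 [2,4)=2 [3,5)=1 [4,6)=1 [5,7)=1 [6,8)=2 [7,9)=3 [8,10)=3 [9,11)=3 [10,12)=3 [11,13)=1 [14,16)=1 [15,17)=1 [17,19)=1 [18,20)=4 [19,21)=4 [20,22)=1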